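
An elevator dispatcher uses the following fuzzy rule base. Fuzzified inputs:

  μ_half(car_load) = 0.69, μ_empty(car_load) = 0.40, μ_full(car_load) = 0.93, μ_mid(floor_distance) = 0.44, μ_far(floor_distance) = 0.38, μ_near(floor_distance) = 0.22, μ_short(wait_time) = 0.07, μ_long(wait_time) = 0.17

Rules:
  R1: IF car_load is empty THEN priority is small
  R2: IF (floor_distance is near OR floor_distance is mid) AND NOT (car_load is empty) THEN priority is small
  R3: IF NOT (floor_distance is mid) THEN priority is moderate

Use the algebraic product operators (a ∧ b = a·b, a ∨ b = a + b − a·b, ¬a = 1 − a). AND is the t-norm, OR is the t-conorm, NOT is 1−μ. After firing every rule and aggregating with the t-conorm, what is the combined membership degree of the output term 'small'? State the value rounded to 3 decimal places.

R1: empty=0.40 → w = 0.4000
R2: (near=0.22 OR mid=0.44) = 0.5632; AND[a·b] with ¬empty=1−0.40=0.60 → w = 0.3379
R3: ¬mid=1−0.44=0.56 → w = 0.5600
Rules with consequent 'small': {R1, R2} → strengths 0.4000, 0.3379
Aggregate via t-conorm [a + b − a·b]: 0.6028

0.603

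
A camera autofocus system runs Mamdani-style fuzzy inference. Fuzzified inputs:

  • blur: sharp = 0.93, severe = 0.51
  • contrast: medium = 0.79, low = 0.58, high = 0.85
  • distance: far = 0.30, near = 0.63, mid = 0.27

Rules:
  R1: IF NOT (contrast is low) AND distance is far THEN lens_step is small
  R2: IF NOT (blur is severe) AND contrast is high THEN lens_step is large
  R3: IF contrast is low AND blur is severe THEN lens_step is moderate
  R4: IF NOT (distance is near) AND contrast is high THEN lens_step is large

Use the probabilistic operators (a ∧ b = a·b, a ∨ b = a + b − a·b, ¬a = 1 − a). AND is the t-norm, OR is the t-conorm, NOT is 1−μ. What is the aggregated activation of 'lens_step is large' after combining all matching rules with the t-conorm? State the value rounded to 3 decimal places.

R1: ¬low=1−0.58=0.42, far=0.30; AND[a·b] → w = 0.1260
R2: ¬severe=1−0.51=0.49, high=0.85; AND[a·b] → w = 0.4165
R3: low=0.58, severe=0.51; AND[a·b] → w = 0.2958
R4: ¬near=1−0.63=0.37, high=0.85; AND[a·b] → w = 0.3145
Rules with consequent 'large': {R2, R4} → strengths 0.4165, 0.3145
Aggregate via t-conorm [a + b − a·b]: 0.6000

0.600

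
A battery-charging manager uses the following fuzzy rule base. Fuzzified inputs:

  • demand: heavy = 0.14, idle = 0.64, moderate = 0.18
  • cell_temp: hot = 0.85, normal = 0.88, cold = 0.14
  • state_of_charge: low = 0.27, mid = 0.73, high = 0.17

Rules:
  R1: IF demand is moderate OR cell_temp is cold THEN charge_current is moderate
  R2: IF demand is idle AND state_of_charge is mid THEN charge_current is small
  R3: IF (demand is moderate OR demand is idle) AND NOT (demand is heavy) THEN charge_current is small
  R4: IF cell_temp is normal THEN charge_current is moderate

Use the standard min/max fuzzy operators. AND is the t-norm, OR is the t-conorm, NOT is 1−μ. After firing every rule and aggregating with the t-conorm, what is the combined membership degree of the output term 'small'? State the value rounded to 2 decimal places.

0.64

R1: moderate=0.18, cold=0.14; OR[max(a, b)] → w = 0.18
R2: idle=0.64, mid=0.73; AND[min(a, b)] → w = 0.64
R3: (moderate=0.18 OR idle=0.64) = 0.64; AND[min(a, b)] with ¬heavy=1−0.14=0.86 → w = 0.64
R4: normal=0.88 → w = 0.88
Rules with consequent 'small': {R2, R3} → strengths 0.64, 0.64
Aggregate via t-conorm [max(a, b)]: 0.64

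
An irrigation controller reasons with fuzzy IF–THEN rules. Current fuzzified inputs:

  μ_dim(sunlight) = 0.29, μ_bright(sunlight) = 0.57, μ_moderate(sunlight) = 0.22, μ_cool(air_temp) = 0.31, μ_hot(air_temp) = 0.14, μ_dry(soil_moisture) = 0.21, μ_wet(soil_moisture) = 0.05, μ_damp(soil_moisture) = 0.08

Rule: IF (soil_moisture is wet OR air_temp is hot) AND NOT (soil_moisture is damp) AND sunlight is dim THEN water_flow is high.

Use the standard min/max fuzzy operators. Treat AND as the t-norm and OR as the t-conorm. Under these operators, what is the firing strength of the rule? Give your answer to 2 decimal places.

0.14

firing strength: (wet=0.05 OR hot=0.14) = 0.14; AND[min(a, b)] with ¬damp=1−0.08=0.92, dim=0.29 → w = 0.14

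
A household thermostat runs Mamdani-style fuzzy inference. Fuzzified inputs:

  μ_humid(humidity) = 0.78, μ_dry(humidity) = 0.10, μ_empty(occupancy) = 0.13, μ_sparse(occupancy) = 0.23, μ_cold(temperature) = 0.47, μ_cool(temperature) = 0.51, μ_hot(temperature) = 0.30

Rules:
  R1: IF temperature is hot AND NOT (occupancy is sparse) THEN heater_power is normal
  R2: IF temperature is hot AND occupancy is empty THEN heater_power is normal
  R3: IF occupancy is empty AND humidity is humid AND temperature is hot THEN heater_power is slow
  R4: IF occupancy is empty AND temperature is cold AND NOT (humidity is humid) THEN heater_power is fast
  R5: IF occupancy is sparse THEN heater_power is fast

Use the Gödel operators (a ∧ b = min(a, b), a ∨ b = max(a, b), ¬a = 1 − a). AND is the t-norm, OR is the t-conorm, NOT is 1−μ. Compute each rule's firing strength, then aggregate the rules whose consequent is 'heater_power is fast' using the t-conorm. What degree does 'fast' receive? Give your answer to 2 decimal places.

R1: hot=0.30, ¬sparse=1−0.23=0.77; AND[min(a, b)] → w = 0.30
R2: hot=0.30, empty=0.13; AND[min(a, b)] → w = 0.13
R3: empty=0.13, humid=0.78, hot=0.30; AND[min(a, b)] → w = 0.13
R4: empty=0.13, cold=0.47, ¬humid=1−0.78=0.22; AND[min(a, b)] → w = 0.13
R5: sparse=0.23 → w = 0.23
Rules with consequent 'fast': {R4, R5} → strengths 0.13, 0.23
Aggregate via t-conorm [max(a, b)]: 0.23

0.23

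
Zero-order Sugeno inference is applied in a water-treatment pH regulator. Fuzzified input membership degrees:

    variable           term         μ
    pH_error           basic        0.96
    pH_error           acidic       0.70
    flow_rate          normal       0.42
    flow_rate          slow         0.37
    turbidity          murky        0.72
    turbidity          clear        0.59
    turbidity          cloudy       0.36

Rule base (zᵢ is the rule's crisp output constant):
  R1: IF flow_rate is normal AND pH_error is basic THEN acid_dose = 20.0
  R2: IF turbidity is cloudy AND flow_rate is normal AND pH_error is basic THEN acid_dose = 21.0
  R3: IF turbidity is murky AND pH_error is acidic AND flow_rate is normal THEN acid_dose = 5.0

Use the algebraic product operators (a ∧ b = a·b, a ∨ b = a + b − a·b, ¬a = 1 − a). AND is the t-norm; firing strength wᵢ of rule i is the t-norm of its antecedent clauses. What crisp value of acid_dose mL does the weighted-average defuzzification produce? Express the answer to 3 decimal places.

16.013

R1 (z=20.0): normal=0.42, basic=0.96; AND[a·b] → w = 0.4032
R2 (z=21.0): cloudy=0.36, normal=0.42, basic=0.96; AND[a·b] → w = 0.1452
R3 (z=5.0): murky=0.72, acidic=0.70, normal=0.42; AND[a·b] → w = 0.2117
Weighted average = (0.4032·20.0 + 0.1452·21.0 + 0.2117·5.0) / (0.4032 + 0.1452 + 0.2117)
  = 12.1706 / 0.7600 = 16.013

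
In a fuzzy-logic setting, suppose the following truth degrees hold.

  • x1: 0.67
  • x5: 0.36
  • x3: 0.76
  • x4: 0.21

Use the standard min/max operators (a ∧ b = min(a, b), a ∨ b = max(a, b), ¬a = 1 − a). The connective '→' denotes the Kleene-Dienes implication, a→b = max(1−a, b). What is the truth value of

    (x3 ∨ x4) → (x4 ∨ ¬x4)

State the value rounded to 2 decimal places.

x3 ∨ x4 = max(a, b) on (0.76, 0.21) = 0.76
¬x4 = 1 − 0.21 = 0.79
x4 ∨ ¬x4 = max(a, b) on (0.21, 0.79) = 0.79
(x3 ∨ x4) → (x4 ∨ ¬x4)  [Kleene-Dienes: max(1−a, b)] with a=0.76, b=0.79 → 0.79

0.79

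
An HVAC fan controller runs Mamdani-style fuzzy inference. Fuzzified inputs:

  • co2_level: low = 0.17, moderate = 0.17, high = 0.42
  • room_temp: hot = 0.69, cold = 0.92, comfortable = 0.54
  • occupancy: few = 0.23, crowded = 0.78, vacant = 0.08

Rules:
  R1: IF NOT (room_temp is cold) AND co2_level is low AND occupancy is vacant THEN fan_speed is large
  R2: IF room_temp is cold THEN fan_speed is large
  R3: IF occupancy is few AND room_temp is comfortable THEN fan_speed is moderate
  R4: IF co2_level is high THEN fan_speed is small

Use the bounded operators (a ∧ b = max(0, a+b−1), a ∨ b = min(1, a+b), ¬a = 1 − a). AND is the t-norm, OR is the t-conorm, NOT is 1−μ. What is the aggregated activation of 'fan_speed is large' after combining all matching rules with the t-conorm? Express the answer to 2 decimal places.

R1: ¬cold=1−0.92=0.08, low=0.17, vacant=0.08; AND[max(0, a+b−1)] → w = 0.00
R2: cold=0.92 → w = 0.92
R3: few=0.23, comfortable=0.54; AND[max(0, a+b−1)] → w = 0.00
R4: high=0.42 → w = 0.42
Rules with consequent 'large': {R1, R2} → strengths 0.00, 0.92
Aggregate via t-conorm [min(1, a+b)]: 0.92

0.92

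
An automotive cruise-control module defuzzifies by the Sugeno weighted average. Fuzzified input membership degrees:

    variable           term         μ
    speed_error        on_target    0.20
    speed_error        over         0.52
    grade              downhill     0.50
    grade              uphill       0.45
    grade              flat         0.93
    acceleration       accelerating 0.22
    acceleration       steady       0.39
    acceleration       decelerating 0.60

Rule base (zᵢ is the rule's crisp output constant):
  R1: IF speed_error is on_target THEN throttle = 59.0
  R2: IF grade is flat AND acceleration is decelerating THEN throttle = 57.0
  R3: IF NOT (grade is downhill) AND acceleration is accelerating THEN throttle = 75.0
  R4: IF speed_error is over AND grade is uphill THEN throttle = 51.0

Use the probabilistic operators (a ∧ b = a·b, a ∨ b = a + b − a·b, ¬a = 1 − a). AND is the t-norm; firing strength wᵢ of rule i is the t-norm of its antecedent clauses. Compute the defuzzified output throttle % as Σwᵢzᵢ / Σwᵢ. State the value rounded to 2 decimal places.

57.89

R1 (z=59.0): on_target=0.20 → w = 0.2000
R2 (z=57.0): flat=0.93, decelerating=0.60; AND[a·b] → w = 0.5580
R3 (z=75.0): ¬downhill=1−0.50=0.50, accelerating=0.22; AND[a·b] → w = 0.1100
R4 (z=51.0): over=0.52, uphill=0.45; AND[a·b] → w = 0.2340
Weighted average = (0.2000·59.0 + 0.5580·57.0 + 0.1100·75.0 + 0.2340·51.0) / (0.2000 + 0.5580 + 0.1100 + 0.2340)
  = 63.7900 / 1.1020 = 57.89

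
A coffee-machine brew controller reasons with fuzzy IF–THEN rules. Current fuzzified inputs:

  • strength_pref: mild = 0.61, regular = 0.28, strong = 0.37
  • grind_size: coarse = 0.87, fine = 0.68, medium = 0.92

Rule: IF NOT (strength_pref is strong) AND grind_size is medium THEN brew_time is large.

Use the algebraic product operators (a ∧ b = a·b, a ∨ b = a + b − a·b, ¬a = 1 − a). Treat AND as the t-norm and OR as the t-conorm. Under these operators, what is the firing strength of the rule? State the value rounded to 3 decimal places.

firing strength: ¬strong=1−0.37=0.63, medium=0.92; AND[a·b] → w = 0.5796

0.580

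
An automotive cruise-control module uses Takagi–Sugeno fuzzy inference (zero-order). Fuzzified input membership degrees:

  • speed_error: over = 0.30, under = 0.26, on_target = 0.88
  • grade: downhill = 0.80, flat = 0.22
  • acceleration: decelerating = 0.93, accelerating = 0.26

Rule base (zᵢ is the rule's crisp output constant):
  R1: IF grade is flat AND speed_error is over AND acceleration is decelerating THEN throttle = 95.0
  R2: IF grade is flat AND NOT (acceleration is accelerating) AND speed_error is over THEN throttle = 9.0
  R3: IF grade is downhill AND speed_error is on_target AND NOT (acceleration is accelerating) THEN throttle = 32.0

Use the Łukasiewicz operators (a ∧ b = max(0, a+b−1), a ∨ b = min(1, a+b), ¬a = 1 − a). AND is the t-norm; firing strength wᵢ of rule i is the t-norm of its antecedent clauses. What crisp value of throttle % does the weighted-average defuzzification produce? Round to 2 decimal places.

R1 (z=95.0): flat=0.22, over=0.30, decelerating=0.93; AND[max(0, a+b−1)] → w = 0.00
R2 (z=9.0): flat=0.22, ¬accelerating=1−0.26=0.74, over=0.30; AND[max(0, a+b−1)] → w = 0.00
R3 (z=32.0): downhill=0.80, on_target=0.88, ¬accelerating=1−0.26=0.74; AND[max(0, a+b−1)] → w = 0.42
Weighted average = (0.00·95.0 + 0.00·9.0 + 0.42·32.0) / (0.00 + 0.00 + 0.42)
  = 13.4400 / 0.4200 = 32.00

32.00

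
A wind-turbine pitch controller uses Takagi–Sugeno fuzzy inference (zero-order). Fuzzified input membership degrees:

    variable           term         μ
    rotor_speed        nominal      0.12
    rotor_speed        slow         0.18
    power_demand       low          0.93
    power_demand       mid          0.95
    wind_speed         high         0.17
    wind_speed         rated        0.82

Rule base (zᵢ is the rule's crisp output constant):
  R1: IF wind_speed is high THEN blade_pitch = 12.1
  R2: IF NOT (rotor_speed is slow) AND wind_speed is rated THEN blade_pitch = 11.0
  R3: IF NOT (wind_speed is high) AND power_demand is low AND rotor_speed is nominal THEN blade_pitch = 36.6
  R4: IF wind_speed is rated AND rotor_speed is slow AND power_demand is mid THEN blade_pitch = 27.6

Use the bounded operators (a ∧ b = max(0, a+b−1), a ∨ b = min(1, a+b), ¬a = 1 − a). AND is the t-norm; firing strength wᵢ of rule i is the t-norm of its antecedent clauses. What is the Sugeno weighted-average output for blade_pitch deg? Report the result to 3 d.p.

R1 (z=12.1): high=0.17 → w = 0.17
R2 (z=11.0): ¬slow=1−0.18=0.82, rated=0.82; AND[max(0, a+b−1)] → w = 0.64
R3 (z=36.6): ¬high=1−0.17=0.83, low=0.93, nominal=0.12; AND[max(0, a+b−1)] → w = 0.00
R4 (z=27.6): rated=0.82, slow=0.18, mid=0.95; AND[max(0, a+b−1)] → w = 0.00
Weighted average = (0.17·12.1 + 0.64·11.0 + 0.00·36.6 + 0.00·27.6) / (0.17 + 0.64 + 0.00 + 0.00)
  = 9.0970 / 0.8100 = 11.231

11.231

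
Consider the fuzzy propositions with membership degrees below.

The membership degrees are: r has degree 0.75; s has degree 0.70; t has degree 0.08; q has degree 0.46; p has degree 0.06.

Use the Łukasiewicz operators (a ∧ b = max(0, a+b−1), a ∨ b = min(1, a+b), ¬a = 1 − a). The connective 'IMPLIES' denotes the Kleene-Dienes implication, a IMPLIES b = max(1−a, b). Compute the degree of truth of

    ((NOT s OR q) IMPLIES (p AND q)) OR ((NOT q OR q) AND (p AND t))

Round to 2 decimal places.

NOT s = 1 − 0.70 = 0.30
NOT s OR q = min(1, a+b) on (0.30, 0.46) = 0.76
p AND q = max(0, a+b−1) on (0.06, 0.46) = 0.00
(NOT s OR q) IMPLIES (p AND q)  [Kleene-Dienes: max(1−a, b)] with a=0.76, b=0.00 → 0.24
NOT q = 1 − 0.46 = 0.54
NOT q OR q = min(1, a+b) on (0.54, 0.46) = 1.00
p AND t = max(0, a+b−1) on (0.06, 0.08) = 0.00
(NOT q OR q) AND (p AND t) = max(0, a+b−1) on (1.00, 0.00) = 0.00
((NOT s OR q) IMPLIES (p AND q)) OR ((NOT q OR q) AND (p AND t)) = min(1, a+b) on (0.24, 0.00) = 0.24

0.24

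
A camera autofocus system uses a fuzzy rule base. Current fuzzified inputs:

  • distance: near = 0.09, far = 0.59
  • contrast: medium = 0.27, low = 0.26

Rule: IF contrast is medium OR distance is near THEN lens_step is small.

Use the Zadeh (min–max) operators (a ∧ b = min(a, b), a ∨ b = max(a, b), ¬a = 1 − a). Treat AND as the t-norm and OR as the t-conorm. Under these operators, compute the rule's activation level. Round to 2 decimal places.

0.27

firing strength: medium=0.27, near=0.09; OR[max(a, b)] → w = 0.27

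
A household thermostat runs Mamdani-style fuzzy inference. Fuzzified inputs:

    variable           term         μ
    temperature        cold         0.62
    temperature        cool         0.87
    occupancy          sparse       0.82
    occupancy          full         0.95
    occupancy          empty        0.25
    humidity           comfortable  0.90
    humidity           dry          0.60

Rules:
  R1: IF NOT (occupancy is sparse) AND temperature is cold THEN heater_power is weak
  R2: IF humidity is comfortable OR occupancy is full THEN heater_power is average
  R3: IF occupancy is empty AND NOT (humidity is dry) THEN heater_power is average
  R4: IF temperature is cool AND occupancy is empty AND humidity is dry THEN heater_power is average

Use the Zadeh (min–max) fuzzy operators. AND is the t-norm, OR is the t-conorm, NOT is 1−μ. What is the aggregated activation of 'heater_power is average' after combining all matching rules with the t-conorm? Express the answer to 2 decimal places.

R1: ¬sparse=1−0.82=0.18, cold=0.62; AND[min(a, b)] → w = 0.18
R2: comfortable=0.90, full=0.95; OR[max(a, b)] → w = 0.95
R3: empty=0.25, ¬dry=1−0.60=0.40; AND[min(a, b)] → w = 0.25
R4: cool=0.87, empty=0.25, dry=0.60; AND[min(a, b)] → w = 0.25
Rules with consequent 'average': {R2, R3, R4} → strengths 0.95, 0.25, 0.25
Aggregate via t-conorm [max(a, b)]: 0.95

0.95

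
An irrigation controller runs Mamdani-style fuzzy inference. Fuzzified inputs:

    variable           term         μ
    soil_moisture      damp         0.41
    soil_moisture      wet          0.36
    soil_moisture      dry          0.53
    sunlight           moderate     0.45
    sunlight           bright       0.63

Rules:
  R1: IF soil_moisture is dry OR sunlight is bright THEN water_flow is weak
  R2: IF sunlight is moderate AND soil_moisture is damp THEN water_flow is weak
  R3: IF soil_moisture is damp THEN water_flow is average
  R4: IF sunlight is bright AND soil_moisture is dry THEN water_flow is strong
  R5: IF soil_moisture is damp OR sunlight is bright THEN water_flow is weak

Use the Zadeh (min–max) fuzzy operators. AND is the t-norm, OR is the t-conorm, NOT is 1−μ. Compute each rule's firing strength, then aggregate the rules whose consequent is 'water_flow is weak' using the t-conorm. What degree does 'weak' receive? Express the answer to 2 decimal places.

R1: dry=0.53, bright=0.63; OR[max(a, b)] → w = 0.63
R2: moderate=0.45, damp=0.41; AND[min(a, b)] → w = 0.41
R3: damp=0.41 → w = 0.41
R4: bright=0.63, dry=0.53; AND[min(a, b)] → w = 0.53
R5: damp=0.41, bright=0.63; OR[max(a, b)] → w = 0.63
Rules with consequent 'weak': {R1, R2, R5} → strengths 0.63, 0.41, 0.63
Aggregate via t-conorm [max(a, b)]: 0.63

0.63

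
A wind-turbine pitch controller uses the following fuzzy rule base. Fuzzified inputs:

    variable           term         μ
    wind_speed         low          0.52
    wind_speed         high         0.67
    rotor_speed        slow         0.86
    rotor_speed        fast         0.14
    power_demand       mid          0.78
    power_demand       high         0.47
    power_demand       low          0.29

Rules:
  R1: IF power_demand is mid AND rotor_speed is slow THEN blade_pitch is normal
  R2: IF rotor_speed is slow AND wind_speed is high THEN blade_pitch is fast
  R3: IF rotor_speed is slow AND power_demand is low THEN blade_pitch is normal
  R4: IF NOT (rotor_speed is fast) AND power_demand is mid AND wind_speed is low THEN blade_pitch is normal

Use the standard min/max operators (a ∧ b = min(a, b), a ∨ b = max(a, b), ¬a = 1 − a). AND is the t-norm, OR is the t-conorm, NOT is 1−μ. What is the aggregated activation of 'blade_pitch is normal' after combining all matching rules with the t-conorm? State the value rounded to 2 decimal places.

R1: mid=0.78, slow=0.86; AND[min(a, b)] → w = 0.78
R2: slow=0.86, high=0.67; AND[min(a, b)] → w = 0.67
R3: slow=0.86, low=0.29; AND[min(a, b)] → w = 0.29
R4: ¬fast=1−0.14=0.86, mid=0.78, low=0.52; AND[min(a, b)] → w = 0.52
Rules with consequent 'normal': {R1, R3, R4} → strengths 0.78, 0.29, 0.52
Aggregate via t-conorm [max(a, b)]: 0.78

0.78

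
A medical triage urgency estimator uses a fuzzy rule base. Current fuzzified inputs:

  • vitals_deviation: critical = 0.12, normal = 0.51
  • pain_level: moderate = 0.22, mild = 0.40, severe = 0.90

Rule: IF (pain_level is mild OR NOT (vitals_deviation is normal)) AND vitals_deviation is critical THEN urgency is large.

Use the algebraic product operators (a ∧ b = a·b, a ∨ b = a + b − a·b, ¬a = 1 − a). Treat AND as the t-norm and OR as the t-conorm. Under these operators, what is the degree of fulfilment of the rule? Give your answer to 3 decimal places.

firing strength: (mild=0.40 OR ¬normal=1−0.51=0.49) = 0.6940; AND[a·b] with critical=0.12 → w = 0.0833

0.083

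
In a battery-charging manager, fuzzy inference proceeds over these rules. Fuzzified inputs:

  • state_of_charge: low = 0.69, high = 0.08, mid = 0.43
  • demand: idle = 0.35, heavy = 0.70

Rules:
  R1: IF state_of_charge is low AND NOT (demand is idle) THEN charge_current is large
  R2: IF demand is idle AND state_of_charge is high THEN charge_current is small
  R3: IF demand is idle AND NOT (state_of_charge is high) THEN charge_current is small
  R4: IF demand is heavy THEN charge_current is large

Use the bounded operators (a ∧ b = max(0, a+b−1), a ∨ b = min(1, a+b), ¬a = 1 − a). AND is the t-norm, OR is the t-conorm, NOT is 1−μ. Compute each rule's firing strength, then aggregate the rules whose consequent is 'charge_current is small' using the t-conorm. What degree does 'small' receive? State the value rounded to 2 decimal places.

0.27

R1: low=0.69, ¬idle=1−0.35=0.65; AND[max(0, a+b−1)] → w = 0.34
R2: idle=0.35, high=0.08; AND[max(0, a+b−1)] → w = 0.00
R3: idle=0.35, ¬high=1−0.08=0.92; AND[max(0, a+b−1)] → w = 0.27
R4: heavy=0.70 → w = 0.70
Rules with consequent 'small': {R2, R3} → strengths 0.00, 0.27
Aggregate via t-conorm [min(1, a+b)]: 0.27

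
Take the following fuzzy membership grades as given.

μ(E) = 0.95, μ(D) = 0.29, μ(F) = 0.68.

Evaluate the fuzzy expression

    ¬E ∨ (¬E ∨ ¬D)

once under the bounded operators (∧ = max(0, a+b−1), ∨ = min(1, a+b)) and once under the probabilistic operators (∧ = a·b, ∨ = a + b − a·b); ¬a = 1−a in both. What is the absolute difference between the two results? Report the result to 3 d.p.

0.072

Under bounded:
  ¬E = 1 − 0.95 = 0.05
  ¬E = 1 − 0.95 = 0.05
  ¬D = 1 − 0.29 = 0.71
  ¬E ∨ ¬D = min(1, a+b) on (0.05, 0.71) = 0.76
  ¬E ∨ (¬E ∨ ¬D) = min(1, a+b) on (0.05, 0.76) = 0.81
  → value = 0.8100
Under probabilistic:
  ¬E = 1 − 0.9500 = 0.0500
  ¬E = 1 − 0.9500 = 0.0500
  ¬D = 1 − 0.2900 = 0.7100
  ¬E ∨ ¬D = a + b − a·b on (0.0500, 0.7100) = 0.7245
  ¬E ∨ (¬E ∨ ¬D) = a + b − a·b on (0.0500, 0.7245) = 0.7383
  → value = 0.7383
|0.8100 − 0.7383| = 0.072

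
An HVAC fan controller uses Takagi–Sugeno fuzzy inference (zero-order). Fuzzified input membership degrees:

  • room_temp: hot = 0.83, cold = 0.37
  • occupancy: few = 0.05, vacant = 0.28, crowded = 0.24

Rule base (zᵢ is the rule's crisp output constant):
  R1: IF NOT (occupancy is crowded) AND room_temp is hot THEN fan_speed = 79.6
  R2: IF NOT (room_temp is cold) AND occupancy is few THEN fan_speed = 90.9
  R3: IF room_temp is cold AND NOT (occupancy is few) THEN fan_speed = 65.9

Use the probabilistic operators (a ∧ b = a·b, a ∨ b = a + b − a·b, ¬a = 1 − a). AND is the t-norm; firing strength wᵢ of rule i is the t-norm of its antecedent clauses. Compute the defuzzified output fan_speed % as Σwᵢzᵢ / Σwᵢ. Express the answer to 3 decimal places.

75.201

R1 (z=79.6): ¬crowded=1−0.24=0.76, hot=0.83; AND[a·b] → w = 0.6308
R2 (z=90.9): ¬cold=1−0.37=0.63, few=0.05; AND[a·b] → w = 0.0315
R3 (z=65.9): cold=0.37, ¬few=1−0.05=0.95; AND[a·b] → w = 0.3515
Weighted average = (0.6308·79.6 + 0.0315·90.9 + 0.3515·65.9) / (0.6308 + 0.0315 + 0.3515)
  = 76.2389 / 1.0138 = 75.201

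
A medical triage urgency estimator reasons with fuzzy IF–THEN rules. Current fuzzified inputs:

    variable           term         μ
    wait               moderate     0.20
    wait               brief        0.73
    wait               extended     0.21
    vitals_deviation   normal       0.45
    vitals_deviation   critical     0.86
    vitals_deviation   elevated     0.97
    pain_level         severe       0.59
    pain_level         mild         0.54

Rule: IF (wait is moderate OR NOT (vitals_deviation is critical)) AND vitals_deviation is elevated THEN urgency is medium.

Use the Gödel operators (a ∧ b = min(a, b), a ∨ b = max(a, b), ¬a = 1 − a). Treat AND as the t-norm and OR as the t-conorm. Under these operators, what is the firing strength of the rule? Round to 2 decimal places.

firing strength: (moderate=0.20 OR ¬critical=1−0.86=0.14) = 0.20; AND[min(a, b)] with elevated=0.97 → w = 0.20

0.20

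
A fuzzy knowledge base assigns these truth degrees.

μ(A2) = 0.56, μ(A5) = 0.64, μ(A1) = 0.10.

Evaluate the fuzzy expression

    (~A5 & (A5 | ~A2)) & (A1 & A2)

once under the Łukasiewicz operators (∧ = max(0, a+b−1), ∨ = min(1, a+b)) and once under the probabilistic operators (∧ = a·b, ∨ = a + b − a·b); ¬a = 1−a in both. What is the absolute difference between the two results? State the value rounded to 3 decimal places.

Under Łukasiewicz:
  ~A5 = 1 − 0.64 = 0.36
  ~A2 = 1 − 0.56 = 0.44
  A5 | ~A2 = min(1, a+b) on (0.64, 0.44) = 1.00
  ~A5 & (A5 | ~A2) = max(0, a+b−1) on (0.36, 1.00) = 0.36
  A1 & A2 = max(0, a+b−1) on (0.10, 0.56) = 0.00
  (~A5 & (A5 | ~A2)) & (A1 & A2) = max(0, a+b−1) on (0.36, 0.00) = 0.00
  → value = 0.0000
Under probabilistic:
  ~A5 = 1 − 0.6400 = 0.3600
  ~A2 = 1 − 0.5600 = 0.4400
  A5 | ~A2 = a + b − a·b on (0.6400, 0.4400) = 0.7984
  ~A5 & (A5 | ~A2) = a·b on (0.3600, 0.7984) = 0.2874
  A1 & A2 = a·b on (0.1000, 0.5600) = 0.0560
  (~A5 & (A5 | ~A2)) & (A1 & A2) = a·b on (0.2874, 0.0560) = 0.0161
  → value = 0.0161
|0.0000 − 0.0161| = 0.016

0.016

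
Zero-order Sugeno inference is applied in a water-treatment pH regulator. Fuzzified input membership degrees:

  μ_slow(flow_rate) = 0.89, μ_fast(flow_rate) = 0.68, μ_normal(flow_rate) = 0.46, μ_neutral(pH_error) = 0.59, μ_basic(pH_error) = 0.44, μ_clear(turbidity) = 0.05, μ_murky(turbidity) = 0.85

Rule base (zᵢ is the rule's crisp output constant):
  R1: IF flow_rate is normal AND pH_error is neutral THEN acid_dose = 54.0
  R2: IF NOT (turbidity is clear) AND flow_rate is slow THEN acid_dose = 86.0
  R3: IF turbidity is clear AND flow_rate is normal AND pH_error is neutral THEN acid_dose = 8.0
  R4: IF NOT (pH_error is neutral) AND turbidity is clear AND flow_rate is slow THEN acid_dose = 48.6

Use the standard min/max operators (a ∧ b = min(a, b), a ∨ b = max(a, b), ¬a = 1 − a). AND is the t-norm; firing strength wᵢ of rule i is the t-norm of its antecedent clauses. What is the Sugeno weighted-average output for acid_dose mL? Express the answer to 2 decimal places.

71.87

R1 (z=54.0): normal=0.46, neutral=0.59; AND[min(a, b)] → w = 0.46
R2 (z=86.0): ¬clear=1−0.05=0.95, slow=0.89; AND[min(a, b)] → w = 0.89
R3 (z=8.0): clear=0.05, normal=0.46, neutral=0.59; AND[min(a, b)] → w = 0.05
R4 (z=48.6): ¬neutral=1−0.59=0.41, clear=0.05, slow=0.89; AND[min(a, b)] → w = 0.05
Weighted average = (0.46·54.0 + 0.89·86.0 + 0.05·8.0 + 0.05·48.6) / (0.46 + 0.89 + 0.05 + 0.05)
  = 104.2100 / 1.4500 = 71.87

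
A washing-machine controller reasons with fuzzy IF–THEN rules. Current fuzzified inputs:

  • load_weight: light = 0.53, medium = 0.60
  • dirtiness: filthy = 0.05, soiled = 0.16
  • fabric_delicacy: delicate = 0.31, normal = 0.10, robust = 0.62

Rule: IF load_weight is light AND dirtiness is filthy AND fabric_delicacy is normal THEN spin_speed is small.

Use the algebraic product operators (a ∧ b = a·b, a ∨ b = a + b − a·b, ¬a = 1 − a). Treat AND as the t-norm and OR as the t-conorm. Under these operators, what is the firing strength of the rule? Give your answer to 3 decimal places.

0.003

firing strength: light=0.53, filthy=0.05, normal=0.10; AND[a·b] → w = 0.0027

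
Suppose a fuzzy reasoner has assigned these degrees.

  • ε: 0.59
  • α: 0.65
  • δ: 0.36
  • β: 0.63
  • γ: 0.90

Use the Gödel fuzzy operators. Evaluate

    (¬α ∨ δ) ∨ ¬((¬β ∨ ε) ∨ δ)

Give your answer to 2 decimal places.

¬α = 1 − 0.65 = 0.35
¬α ∨ δ = max(a, b) on (0.35, 0.36) = 0.36
¬β = 1 − 0.63 = 0.37
¬β ∨ ε = max(a, b) on (0.37, 0.59) = 0.59
(¬β ∨ ε) ∨ δ = max(a, b) on (0.59, 0.36) = 0.59
¬((¬β ∨ ε) ∨ δ) = 1 − 0.59 = 0.41
(¬α ∨ δ) ∨ ¬((¬β ∨ ε) ∨ δ) = max(a, b) on (0.36, 0.41) = 0.41

0.41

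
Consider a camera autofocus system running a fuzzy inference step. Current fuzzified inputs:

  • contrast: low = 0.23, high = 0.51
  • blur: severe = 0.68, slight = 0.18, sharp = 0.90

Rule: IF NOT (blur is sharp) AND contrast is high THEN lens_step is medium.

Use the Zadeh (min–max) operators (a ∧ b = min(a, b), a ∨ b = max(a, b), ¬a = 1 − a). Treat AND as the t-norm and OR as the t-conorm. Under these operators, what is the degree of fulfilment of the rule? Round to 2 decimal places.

0.10

firing strength: ¬sharp=1−0.90=0.10, high=0.51; AND[min(a, b)] → w = 0.10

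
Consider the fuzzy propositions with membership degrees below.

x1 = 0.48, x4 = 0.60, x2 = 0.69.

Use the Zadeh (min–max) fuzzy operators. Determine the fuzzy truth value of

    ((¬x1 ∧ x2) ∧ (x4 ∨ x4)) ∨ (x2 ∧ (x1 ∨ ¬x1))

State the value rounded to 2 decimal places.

0.52

¬x1 = 1 − 0.48 = 0.52
¬x1 ∧ x2 = min(a, b) on (0.52, 0.69) = 0.52
x4 ∨ x4 = max(a, b) on (0.60, 0.60) = 0.60
(¬x1 ∧ x2) ∧ (x4 ∨ x4) = min(a, b) on (0.52, 0.60) = 0.52
¬x1 = 1 − 0.48 = 0.52
x1 ∨ ¬x1 = max(a, b) on (0.48, 0.52) = 0.52
x2 ∧ (x1 ∨ ¬x1) = min(a, b) on (0.69, 0.52) = 0.52
((¬x1 ∧ x2) ∧ (x4 ∨ x4)) ∨ (x2 ∧ (x1 ∨ ¬x1)) = max(a, b) on (0.52, 0.52) = 0.52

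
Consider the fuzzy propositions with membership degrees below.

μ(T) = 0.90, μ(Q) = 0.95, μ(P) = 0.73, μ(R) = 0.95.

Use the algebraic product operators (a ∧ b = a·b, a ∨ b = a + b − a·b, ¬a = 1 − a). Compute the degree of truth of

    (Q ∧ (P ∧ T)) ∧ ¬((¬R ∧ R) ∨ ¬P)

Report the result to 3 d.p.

0.434

P ∧ T = a·b on (0.7300, 0.9000) = 0.6570
Q ∧ (P ∧ T) = a·b on (0.9500, 0.6570) = 0.6241
¬R = 1 − 0.9500 = 0.0500
¬R ∧ R = a·b on (0.0500, 0.9500) = 0.0475
¬P = 1 − 0.7300 = 0.2700
(¬R ∧ R) ∨ ¬P = a + b − a·b on (0.0475, 0.2700) = 0.3047
¬((¬R ∧ R) ∨ ¬P) = 1 − 0.3047 = 0.6953
(Q ∧ (P ∧ T)) ∧ ¬((¬R ∧ R) ∨ ¬P) = a·b on (0.6241, 0.6953) = 0.4340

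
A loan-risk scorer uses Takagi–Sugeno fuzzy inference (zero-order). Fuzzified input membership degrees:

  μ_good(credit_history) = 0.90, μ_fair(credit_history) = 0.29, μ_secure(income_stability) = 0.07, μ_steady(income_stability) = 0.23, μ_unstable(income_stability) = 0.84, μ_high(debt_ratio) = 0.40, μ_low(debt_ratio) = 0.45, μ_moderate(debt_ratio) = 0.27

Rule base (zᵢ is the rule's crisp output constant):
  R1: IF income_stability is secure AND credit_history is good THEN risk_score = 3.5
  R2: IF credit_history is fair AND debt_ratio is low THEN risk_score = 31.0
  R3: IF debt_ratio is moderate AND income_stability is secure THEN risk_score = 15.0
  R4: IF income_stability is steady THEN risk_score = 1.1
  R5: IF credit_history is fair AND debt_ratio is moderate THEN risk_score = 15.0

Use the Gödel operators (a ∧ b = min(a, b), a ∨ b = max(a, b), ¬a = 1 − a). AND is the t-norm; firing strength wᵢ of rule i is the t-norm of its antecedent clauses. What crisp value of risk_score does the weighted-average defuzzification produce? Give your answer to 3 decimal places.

15.686

R1 (z=3.5): secure=0.07, good=0.90; AND[min(a, b)] → w = 0.07
R2 (z=31.0): fair=0.29, low=0.45; AND[min(a, b)] → w = 0.29
R3 (z=15.0): moderate=0.27, secure=0.07; AND[min(a, b)] → w = 0.07
R4 (z=1.1): steady=0.23 → w = 0.23
R5 (z=15.0): fair=0.29, moderate=0.27; AND[min(a, b)] → w = 0.27
Weighted average = (0.07·3.5 + 0.29·31.0 + 0.07·15.0 + 0.23·1.1 + 0.27·15.0) / (0.07 + 0.29 + 0.07 + 0.23 + 0.27)
  = 14.5880 / 0.9300 = 15.686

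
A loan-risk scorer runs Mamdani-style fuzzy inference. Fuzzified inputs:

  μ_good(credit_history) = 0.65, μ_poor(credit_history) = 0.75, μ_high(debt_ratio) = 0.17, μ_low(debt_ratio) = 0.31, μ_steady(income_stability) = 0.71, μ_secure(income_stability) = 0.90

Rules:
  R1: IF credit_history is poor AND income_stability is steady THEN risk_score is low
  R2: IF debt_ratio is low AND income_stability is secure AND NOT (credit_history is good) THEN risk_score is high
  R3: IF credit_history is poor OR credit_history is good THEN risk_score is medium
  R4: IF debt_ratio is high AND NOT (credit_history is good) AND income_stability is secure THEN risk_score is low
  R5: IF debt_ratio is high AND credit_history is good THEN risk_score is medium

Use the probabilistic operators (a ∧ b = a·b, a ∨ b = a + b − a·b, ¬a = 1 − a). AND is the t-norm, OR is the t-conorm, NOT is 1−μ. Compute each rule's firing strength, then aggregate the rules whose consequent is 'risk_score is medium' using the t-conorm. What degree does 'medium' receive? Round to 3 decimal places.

0.922

R1: poor=0.75, steady=0.71; AND[a·b] → w = 0.5325
R2: low=0.31, secure=0.90, ¬good=1−0.65=0.35; AND[a·b] → w = 0.0977
R3: poor=0.75, good=0.65; OR[a + b − a·b] → w = 0.9125
R4: high=0.17, ¬good=1−0.65=0.35, secure=0.90; AND[a·b] → w = 0.0536
R5: high=0.17, good=0.65; AND[a·b] → w = 0.1105
Rules with consequent 'medium': {R3, R5} → strengths 0.9125, 0.1105
Aggregate via t-conorm [a + b − a·b]: 0.9222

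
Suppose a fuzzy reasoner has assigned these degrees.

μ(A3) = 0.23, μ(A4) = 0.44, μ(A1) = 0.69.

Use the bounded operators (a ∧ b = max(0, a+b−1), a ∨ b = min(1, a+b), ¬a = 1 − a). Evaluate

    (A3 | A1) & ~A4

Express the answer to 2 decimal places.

0.48

A3 | A1 = min(1, a+b) on (0.23, 0.69) = 0.92
~A4 = 1 − 0.44 = 0.56
(A3 | A1) & ~A4 = max(0, a+b−1) on (0.92, 0.56) = 0.48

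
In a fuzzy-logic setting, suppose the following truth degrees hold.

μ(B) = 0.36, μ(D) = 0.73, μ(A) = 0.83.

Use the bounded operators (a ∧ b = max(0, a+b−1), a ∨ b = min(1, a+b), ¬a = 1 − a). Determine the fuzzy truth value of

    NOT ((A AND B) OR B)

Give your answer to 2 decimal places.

0.45

A AND B = max(0, a+b−1) on (0.83, 0.36) = 0.19
(A AND B) OR B = min(1, a+b) on (0.19, 0.36) = 0.55
NOT ((A AND B) OR B) = 1 − 0.55 = 0.45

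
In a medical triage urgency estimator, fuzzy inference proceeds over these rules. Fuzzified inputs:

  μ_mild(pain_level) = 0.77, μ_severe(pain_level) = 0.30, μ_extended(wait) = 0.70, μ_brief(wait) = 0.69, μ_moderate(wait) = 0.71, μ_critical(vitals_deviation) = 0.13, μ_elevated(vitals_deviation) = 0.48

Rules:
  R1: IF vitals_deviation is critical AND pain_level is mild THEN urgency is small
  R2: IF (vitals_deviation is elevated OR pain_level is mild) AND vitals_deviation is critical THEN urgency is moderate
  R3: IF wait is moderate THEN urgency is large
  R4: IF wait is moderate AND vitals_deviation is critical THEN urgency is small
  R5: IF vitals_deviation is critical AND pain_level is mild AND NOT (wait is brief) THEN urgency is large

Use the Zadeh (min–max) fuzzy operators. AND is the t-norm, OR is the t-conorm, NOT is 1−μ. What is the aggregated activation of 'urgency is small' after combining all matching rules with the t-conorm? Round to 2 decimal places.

R1: critical=0.13, mild=0.77; AND[min(a, b)] → w = 0.13
R2: (elevated=0.48 OR mild=0.77) = 0.77; AND[min(a, b)] with critical=0.13 → w = 0.13
R3: moderate=0.71 → w = 0.71
R4: moderate=0.71, critical=0.13; AND[min(a, b)] → w = 0.13
R5: critical=0.13, mild=0.77, ¬brief=1−0.69=0.31; AND[min(a, b)] → w = 0.13
Rules with consequent 'small': {R1, R4} → strengths 0.13, 0.13
Aggregate via t-conorm [max(a, b)]: 0.13

0.13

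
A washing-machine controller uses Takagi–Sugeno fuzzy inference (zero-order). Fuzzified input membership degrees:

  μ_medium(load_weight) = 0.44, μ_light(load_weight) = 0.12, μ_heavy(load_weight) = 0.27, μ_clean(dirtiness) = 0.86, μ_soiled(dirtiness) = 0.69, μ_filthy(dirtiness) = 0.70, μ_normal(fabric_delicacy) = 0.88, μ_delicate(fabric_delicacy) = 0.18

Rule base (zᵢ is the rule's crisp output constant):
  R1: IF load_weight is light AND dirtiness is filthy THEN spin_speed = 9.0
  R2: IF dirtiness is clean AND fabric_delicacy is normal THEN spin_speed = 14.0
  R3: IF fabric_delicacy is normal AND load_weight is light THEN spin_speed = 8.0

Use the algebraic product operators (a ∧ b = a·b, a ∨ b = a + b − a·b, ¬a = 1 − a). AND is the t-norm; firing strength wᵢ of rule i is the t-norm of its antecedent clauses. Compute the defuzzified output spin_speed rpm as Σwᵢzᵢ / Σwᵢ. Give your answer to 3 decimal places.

12.887

R1 (z=9.0): light=0.12, filthy=0.70; AND[a·b] → w = 0.0840
R2 (z=14.0): clean=0.86, normal=0.88; AND[a·b] → w = 0.7568
R3 (z=8.0): normal=0.88, light=0.12; AND[a·b] → w = 0.1056
Weighted average = (0.0840·9.0 + 0.7568·14.0 + 0.1056·8.0) / (0.0840 + 0.7568 + 0.1056)
  = 12.1960 / 0.9464 = 12.887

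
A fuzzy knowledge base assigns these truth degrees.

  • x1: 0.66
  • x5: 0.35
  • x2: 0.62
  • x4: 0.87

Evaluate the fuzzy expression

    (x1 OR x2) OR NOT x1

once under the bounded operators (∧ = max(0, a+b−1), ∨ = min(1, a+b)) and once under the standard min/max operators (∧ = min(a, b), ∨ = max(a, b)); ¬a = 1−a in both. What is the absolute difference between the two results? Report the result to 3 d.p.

Under bounded:
  x1 OR x2 = min(1, a+b) on (0.66, 0.62) = 1.00
  NOT x1 = 1 − 0.66 = 0.34
  (x1 OR x2) OR NOT x1 = min(1, a+b) on (1.00, 0.34) = 1.00
  → value = 1.0000
Under standard min/max:
  x1 OR x2 = max(a, b) on (0.66, 0.62) = 0.66
  NOT x1 = 1 − 0.66 = 0.34
  (x1 OR x2) OR NOT x1 = max(a, b) on (0.66, 0.34) = 0.66
  → value = 0.6600
|1.0000 − 0.6600| = 0.340

0.340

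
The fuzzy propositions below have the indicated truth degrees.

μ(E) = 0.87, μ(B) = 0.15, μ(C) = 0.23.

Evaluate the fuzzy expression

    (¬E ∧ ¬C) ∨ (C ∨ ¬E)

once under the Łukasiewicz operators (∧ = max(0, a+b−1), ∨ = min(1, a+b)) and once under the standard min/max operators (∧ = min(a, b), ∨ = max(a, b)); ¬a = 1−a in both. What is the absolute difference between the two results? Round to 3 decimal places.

Under Łukasiewicz:
  ¬E = 1 − 0.87 = 0.13
  ¬C = 1 − 0.23 = 0.77
  ¬E ∧ ¬C = max(0, a+b−1) on (0.13, 0.77) = 0.00
  ¬E = 1 − 0.87 = 0.13
  C ∨ ¬E = min(1, a+b) on (0.23, 0.13) = 0.36
  (¬E ∧ ¬C) ∨ (C ∨ ¬E) = min(1, a+b) on (0.00, 0.36) = 0.36
  → value = 0.3600
Under standard min/max:
  ¬E = 1 − 0.87 = 0.13
  ¬C = 1 − 0.23 = 0.77
  ¬E ∧ ¬C = min(a, b) on (0.13, 0.77) = 0.13
  ¬E = 1 − 0.87 = 0.13
  C ∨ ¬E = max(a, b) on (0.23, 0.13) = 0.23
  (¬E ∧ ¬C) ∨ (C ∨ ¬E) = max(a, b) on (0.13, 0.23) = 0.23
  → value = 0.2300
|0.3600 − 0.2300| = 0.130

0.130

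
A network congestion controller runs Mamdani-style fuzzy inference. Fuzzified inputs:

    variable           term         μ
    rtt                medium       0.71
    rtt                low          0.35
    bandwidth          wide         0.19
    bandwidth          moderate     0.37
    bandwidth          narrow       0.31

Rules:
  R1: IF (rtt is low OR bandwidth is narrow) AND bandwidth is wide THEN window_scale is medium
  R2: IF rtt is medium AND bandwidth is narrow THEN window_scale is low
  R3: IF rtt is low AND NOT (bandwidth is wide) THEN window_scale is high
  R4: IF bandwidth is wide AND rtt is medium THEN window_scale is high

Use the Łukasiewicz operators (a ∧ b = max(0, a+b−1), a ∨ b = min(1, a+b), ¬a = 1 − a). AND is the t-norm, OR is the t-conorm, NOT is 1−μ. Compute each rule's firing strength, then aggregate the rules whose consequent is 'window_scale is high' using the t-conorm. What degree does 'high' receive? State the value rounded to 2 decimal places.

R1: (low=0.35 OR narrow=0.31) = 0.66; AND[max(0, a+b−1)] with wide=0.19 → w = 0.00
R2: medium=0.71, narrow=0.31; AND[max(0, a+b−1)] → w = 0.02
R3: low=0.35, ¬wide=1−0.19=0.81; AND[max(0, a+b−1)] → w = 0.16
R4: wide=0.19, medium=0.71; AND[max(0, a+b−1)] → w = 0.00
Rules with consequent 'high': {R3, R4} → strengths 0.16, 0.00
Aggregate via t-conorm [min(1, a+b)]: 0.16

0.16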